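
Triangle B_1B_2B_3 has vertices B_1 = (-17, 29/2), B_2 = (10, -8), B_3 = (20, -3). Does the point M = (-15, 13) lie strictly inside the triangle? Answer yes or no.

Barycentric coordinates of M: (67/72, 41/720, 1/80).
The three coordinates are positive, positive, positive; a point is interior exactly when all three are positive.

yes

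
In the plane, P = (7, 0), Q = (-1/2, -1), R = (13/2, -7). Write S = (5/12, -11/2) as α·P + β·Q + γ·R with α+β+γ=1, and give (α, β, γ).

Signed area of the reference triangle: [PQR] = ½·(7·(-1−(-7)) + (-1/2)·(-7−0) + (13/2)·(0−(-1))) = ½·(42 + 7/2 + 13/2) = 26.
[SQR] = ½·((5/12)·(-1−(-7)) + (-1/2)·(-7−(-11/2)) + (13/2)·(-11/2−(-1))) = ½·(5/2 + 3/4 − 117/4) = -13, so the P-coordinate is (-13)/26 = -1/2.
[PSR] = ½·(7·(-11/2−(-7)) + (5/12)·(-7−0) + (13/2)·(0−(-11/2))) = ½·(21/2 − 35/12 + 143/4) = 65/3, so the Q-coordinate is 5/6.
[PQS] = ½·(7·(-1−(-11/2)) + (-1/2)·(-11/2−0) + (5/12)·(0−(-1))) = ½·(63/2 + 11/4 + 5/12) = 52/3, so the R-coordinate is 2/3.
Check: -1/2 + 5/6 + 2/3 = 1.

(-1/2, 5/6, 2/3)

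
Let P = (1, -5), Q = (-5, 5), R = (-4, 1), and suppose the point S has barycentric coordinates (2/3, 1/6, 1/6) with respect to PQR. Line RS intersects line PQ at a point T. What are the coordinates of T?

Line RS meets PQ where the R-coordinate vanishes; zeroing S's R-weight and renormalizing leaves P, Q-weights 2/3 : 1/6 → (4/5, 1/5).
So T = (4/5)·P + (1/5)·Q = (-1/5, -3).

(-1/5, -3)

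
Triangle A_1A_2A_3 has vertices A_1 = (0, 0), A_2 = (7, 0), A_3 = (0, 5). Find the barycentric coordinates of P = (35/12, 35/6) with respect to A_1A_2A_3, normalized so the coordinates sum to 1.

(-7/12, 5/12, 7/6)

Signed area of the reference triangle: [A_1A_2A_3] = ½·(0·(0−5) + 7·(5−0) + 0·(0−0)) = ½·(0 + 35 + 0) = 35/2.
[PA_2A_3] = ½·((35/12)·(0−5) + 7·(5−(35/6)) + 0·(35/6−0)) = ½·(-175/12 − 35/6 + 0) = -245/24, so the A_1-coordinate is (-245/24)/(35/2) = -7/12.
[A_1PA_3] = ½·(0·(35/6−5) + (35/12)·(5−0) + 0·(0−(35/6))) = ½·(0 + 175/12 + 0) = 175/24, so the A_2-coordinate is 5/12.
[A_1A_2P] = ½·(0·(0−(35/6)) + 7·(35/6−0) + (35/12)·(0−0)) = ½·(0 + 245/6 + 0) = 245/12, so the A_3-coordinate is 7/6.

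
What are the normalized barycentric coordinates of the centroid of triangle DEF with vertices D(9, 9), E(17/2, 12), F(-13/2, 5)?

(1/3, 1/3, 1/3)

The centroid is the average of the vertices, so each weight is 1/3.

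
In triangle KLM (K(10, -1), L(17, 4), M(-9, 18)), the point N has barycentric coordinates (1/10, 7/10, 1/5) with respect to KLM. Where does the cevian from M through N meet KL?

(129/8, 27/8)

Line MN meets KL where the M-coordinate vanishes; zeroing N's M-weight and renormalizing leaves K, L-weights 1/10 : 7/10 → (1/8, 7/8).
So J = (1/8)·K + (7/8)·L = (129/8, 27/8).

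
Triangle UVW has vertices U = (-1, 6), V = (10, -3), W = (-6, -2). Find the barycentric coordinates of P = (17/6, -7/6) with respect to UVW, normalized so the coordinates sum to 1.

Signed area of the reference triangle: [UVW] = ½·((-1)·(-3−(-2)) + 10·(-2−6) + (-6)·(6−(-3))) = ½·(1 − 80 − 54) = -133/2.
[PVW] = ½·((17/6)·(-3−(-2)) + 10·(-2−(-7/6)) + (-6)·(-7/6−(-3))) = ½·(-17/6 − 25/3 − 11) = -133/12, so the U-coordinate is (-133/12)/(-133/2) = 1/6.
[UPW] = ½·((-1)·(-7/6−(-2)) + (17/6)·(-2−6) + (-6)·(6−(-7/6))) = ½·(-5/6 − 68/3 − 43) = -133/4, so the V-coordinate is 1/2.
[UVP] = ½·((-1)·(-3−(-7/6)) + 10·(-7/6−6) + (17/6)·(6−(-3))) = ½·(11/6 − 215/3 + 51/2) = -133/6, so the W-coordinate is 1/3.
Check: 1/6 + 1/2 + 1/3 = 1.

(1/6, 1/2, 1/3)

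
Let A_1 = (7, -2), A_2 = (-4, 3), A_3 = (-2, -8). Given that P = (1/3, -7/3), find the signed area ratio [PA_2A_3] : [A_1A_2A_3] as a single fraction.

1/3

[A_1A_2A_3] = ½·(7·(3−(-8)) + (-4)·(-8−(-2)) + (-2)·(-2−3)) = ½·(77 + 24 + 10) = 111/2.
[PA_2A_3] = ½·((1/3)·(3−(-8)) + (-4)·(-8−(-7/3)) + (-2)·(-7/3−3)) = ½·(11/3 + 68/3 + 32/3) = 37/2, so the ratio is (37/2)/(111/2) = 1/3.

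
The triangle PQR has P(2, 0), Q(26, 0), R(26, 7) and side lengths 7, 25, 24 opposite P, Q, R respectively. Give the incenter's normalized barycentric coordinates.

The incenter has barycentric coordinates proportional to the opposite side lengths: (7 : 25 : 24).
Normalizing by 7+25+24 = 56 gives (1/8, 25/56, 3/7).

(1/8, 25/56, 3/7)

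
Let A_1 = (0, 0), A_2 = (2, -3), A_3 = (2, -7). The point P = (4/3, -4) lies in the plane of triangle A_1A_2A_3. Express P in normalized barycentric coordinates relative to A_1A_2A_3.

Signed area of the reference triangle: [A_1A_2A_3] = ½·(0·(-3−(-7)) + 2·(-7−0) + 2·(0−(-3))) = ½·(0 − 14 + 6) = -4.
[PA_2A_3] = ½·((4/3)·(-3−(-7)) + 2·(-7−(-4)) + 2·(-4−(-3))) = ½·(16/3 − 6 − 2) = -4/3, so the A_1-coordinate is (-4/3)/(-4) = 1/3.
[A_1PA_3] = ½·(0·(-4−(-7)) + (4/3)·(-7−0) + 2·(0−(-4))) = ½·(0 − 28/3 + 8) = -2/3, so the A_2-coordinate is 1/6.
[A_1A_2P] = ½·(0·(-3−(-4)) + 2·(-4−0) + (4/3)·(0−(-3))) = ½·(0 − 8 + 4) = -2, so the A_3-coordinate is 1/2.
Check: 1/3 + 1/6 + 1/2 = 1.

(1/3, 1/6, 1/2)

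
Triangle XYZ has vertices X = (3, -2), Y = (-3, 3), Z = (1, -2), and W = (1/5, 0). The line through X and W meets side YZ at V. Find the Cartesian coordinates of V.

(-5/3, 4/3)

Barycentric coordinates of W with respect to XYZ: (2/5, 2/5, 1/5).
On side YZ the X-coordinate is zero; dropping W's X-weight 2/5 and renormalizing the remaining 2/5 : 1/5 gives weights 2/3, 1/3 on Y, Z.
V = (2/3)·(-3, 3) + (1/3)·(1, -2) = (-5/3, 4/3).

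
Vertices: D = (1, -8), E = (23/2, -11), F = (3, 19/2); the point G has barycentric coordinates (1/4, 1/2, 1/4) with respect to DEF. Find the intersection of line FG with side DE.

(8, -10)

Line FG meets DE where the F-coordinate vanishes; zeroing G's F-weight and renormalizing leaves D, E-weights 1/4 : 1/2 → (1/3, 2/3).
So H = (1/3)·D + (2/3)·E = (8, -10).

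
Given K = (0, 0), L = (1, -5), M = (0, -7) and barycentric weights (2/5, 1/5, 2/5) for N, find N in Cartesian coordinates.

N = (2/5)·K + (1/5)·L + (2/5)·M.
x-coordinate: (2/5)·0 + (1/5)·1 + (2/5)·0 = 1/5.
y-coordinate: (2/5)·0 + (1/5)·(-5) + (2/5)·(-7) = -19/5.

(1/5, -19/5)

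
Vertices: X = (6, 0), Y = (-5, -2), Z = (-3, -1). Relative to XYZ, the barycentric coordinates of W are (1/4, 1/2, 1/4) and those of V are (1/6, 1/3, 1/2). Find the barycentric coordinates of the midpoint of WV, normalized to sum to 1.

Since both coordinate triples sum to 1, the midpoint's barycentrics are the componentwise average.
(1/4+1/6)/2 = 5/24; similarly 5/12 and 3/8.

(5/24, 5/12, 3/8)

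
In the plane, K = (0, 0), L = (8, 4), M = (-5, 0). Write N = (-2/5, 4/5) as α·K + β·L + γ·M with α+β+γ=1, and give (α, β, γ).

Signed area of the reference triangle: [KLM] = ½·(0·(4−0) + 8·(0−0) + (-5)·(0−4)) = ½·(0 + 0 + 20) = 10.
[NLM] = ½·((-2/5)·(4−0) + 8·(0−(4/5)) + (-5)·(4/5−4)) = ½·(-8/5 − 32/5 + 16) = 4, so the K-coordinate is 4/10 = 2/5.
[KNM] = ½·(0·(4/5−0) + (-2/5)·(0−0) + (-5)·(0−(4/5))) = ½·(0 + 0 + 4) = 2, so the L-coordinate is 1/5.
[KLN] = ½·(0·(4−(4/5)) + 8·(4/5−0) + (-2/5)·(0−4)) = ½·(0 + 32/5 + 8/5) = 4, so the M-coordinate is 2/5.

(2/5, 1/5, 2/5)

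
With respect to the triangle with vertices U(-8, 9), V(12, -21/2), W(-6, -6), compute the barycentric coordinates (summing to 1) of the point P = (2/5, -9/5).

(2/5, 2/5, 1/5)

Signed area of the reference triangle: [UVW] = ½·((-8)·(-21/2−(-6)) + 12·(-6−9) + (-6)·(9−(-21/2))) = ½·(36 − 180 − 117) = -261/2.
[PVW] = ½·((2/5)·(-21/2−(-6)) + 12·(-6−(-9/5)) + (-6)·(-9/5−(-21/2))) = ½·(-9/5 − 252/5 − 261/5) = -261/5, so the U-coordinate is (-261/5)/(-261/2) = 2/5.
[UPW] = ½·((-8)·(-9/5−(-6)) + (2/5)·(-6−9) + (-6)·(9−(-9/5))) = ½·(-168/5 − 6 − 324/5) = -261/5, so the V-coordinate is 2/5.
[UVP] = ½·((-8)·(-21/2−(-9/5)) + 12·(-9/5−9) + (2/5)·(9−(-21/2))) = ½·(348/5 − 648/5 + 39/5) = -261/10, so the W-coordinate is 1/5.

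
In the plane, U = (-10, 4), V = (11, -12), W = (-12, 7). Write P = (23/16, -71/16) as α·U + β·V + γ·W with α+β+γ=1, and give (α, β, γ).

(1/4, 9/16, 3/16)

Signed area of the reference triangle: [UVW] = ½·((-10)·(-12−7) + 11·(7−4) + (-12)·(4−(-12))) = ½·(190 + 33 − 192) = 31/2.
[PVW] = ½·((23/16)·(-12−7) + 11·(7−(-71/16)) + (-12)·(-71/16−(-12))) = ½·(-437/16 + 2013/16 − 363/4) = 31/8, so the U-coordinate is (31/8)/(31/2) = 1/4.
[UPW] = ½·((-10)·(-71/16−7) + (23/16)·(7−4) + (-12)·(4−(-71/16))) = ½·(915/8 + 69/16 − 405/4) = 279/32, so the V-coordinate is 9/16.
[UVP] = ½·((-10)·(-12−(-71/16)) + 11·(-71/16−4) + (23/16)·(4−(-12))) = ½·(605/8 − 1485/16 + 23) = 93/32, so the W-coordinate is 3/16.
Check: 1/4 + 9/16 + 3/16 = 1.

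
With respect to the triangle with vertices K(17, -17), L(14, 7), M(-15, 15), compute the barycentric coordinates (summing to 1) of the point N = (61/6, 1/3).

(1/3, 1/2, 1/6)

Signed area of the reference triangle: [KLM] = ½·(17·(7−15) + 14·(15−(-17)) + (-15)·(-17−7)) = ½·(-136 + 448 + 360) = 336.
[NLM] = ½·((61/6)·(7−15) + 14·(15−(1/3)) + (-15)·(1/3−7)) = ½·(-244/3 + 616/3 + 100) = 112, so the K-coordinate is 112/336 = 1/3.
[KNM] = ½·(17·(1/3−15) + (61/6)·(15−(-17)) + (-15)·(-17−(1/3))) = ½·(-748/3 + 976/3 + 260) = 168, so the L-coordinate is 1/2.
[KLN] = ½·(17·(7−(1/3)) + 14·(1/3−(-17)) + (61/6)·(-17−7)) = ½·(340/3 + 728/3 − 244) = 56, so the M-coordinate is 1/6.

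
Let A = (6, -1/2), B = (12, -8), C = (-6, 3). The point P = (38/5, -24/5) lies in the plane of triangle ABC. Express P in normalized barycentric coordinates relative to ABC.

Signed area of the reference triangle: [ABC] = ½·(6·(-8−3) + 12·(3−(-1/2)) + (-6)·(-1/2−(-8))) = ½·(-66 + 42 − 45) = -69/2.
[PBC] = ½·((38/5)·(-8−3) + 12·(3−(-24/5)) + (-6)·(-24/5−(-8))) = ½·(-418/5 + 468/5 − 96/5) = -23/5, so the A-coordinate is (-23/5)/(-69/2) = 2/15.
[APC] = ½·(6·(-24/5−3) + (38/5)·(3−(-1/2)) + (-6)·(-1/2−(-24/5))) = ½·(-234/5 + 133/5 − 129/5) = -23, so the B-coordinate is 2/3.
[ABP] = ½·(6·(-8−(-24/5)) + 12·(-24/5−(-1/2)) + (38/5)·(-1/2−(-8))) = ½·(-96/5 − 258/5 + 57) = -69/10, so the C-coordinate is 1/5.

(2/15, 2/3, 1/5)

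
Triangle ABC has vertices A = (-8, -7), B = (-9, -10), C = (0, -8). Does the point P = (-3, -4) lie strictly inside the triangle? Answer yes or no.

Barycentric coordinates of P: (42/25, -29/25, 12/25).
The three coordinates are positive, negative, positive; a point is interior exactly when all three are positive.

no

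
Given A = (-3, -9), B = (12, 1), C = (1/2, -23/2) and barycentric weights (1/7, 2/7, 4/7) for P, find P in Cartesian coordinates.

(23/7, -53/7)

P = (1/7)·A + (2/7)·B + (4/7)·C.
x-coordinate: (1/7)·(-3) + (2/7)·12 + (4/7)·(1/2) = 23/7.
y-coordinate: (1/7)·(-9) + (2/7)·1 + (4/7)·(-23/2) = -53/7.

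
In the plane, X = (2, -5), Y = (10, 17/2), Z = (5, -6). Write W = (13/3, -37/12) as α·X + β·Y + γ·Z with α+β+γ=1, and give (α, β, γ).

(1/2, 1/6, 1/3)

Signed area of the reference triangle: [XYZ] = ½·(2·(17/2−(-6)) + 10·(-6−(-5)) + 5·(-5−(17/2))) = ½·(29 − 10 − 135/2) = -97/4.
[WYZ] = ½·((13/3)·(17/2−(-6)) + 10·(-6−(-37/12)) + 5·(-37/12−(17/2))) = ½·(377/6 − 175/6 − 695/12) = -97/8, so the X-coordinate is (-97/8)/(-97/4) = 1/2.
[XWZ] = ½·(2·(-37/12−(-6)) + (13/3)·(-6−(-5)) + 5·(-5−(-37/12))) = ½·(35/6 − 13/3 − 115/12) = -97/24, so the Y-coordinate is 1/6.
[XYW] = ½·(2·(17/2−(-37/12)) + 10·(-37/12−(-5)) + (13/3)·(-5−(17/2))) = ½·(139/6 + 115/6 − 117/2) = -97/12, so the Z-coordinate is 1/3.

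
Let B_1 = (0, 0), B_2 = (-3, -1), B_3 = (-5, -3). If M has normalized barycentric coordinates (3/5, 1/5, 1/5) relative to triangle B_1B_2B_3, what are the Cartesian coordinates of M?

M = (3/5)·B_1 + (1/5)·B_2 + (1/5)·B_3.
x-coordinate: (3/5)·0 + (1/5)·(-3) + (1/5)·(-5) = -8/5.
y-coordinate: (3/5)·0 + (1/5)·(-1) + (1/5)·(-3) = -4/5.

(-8/5, -4/5)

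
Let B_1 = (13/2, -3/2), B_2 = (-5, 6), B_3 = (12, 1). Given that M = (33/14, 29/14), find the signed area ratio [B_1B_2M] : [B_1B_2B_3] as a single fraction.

[B_1B_2B_3] = ½·((13/2)·(6−1) + (-5)·(1−(-3/2)) + 12·(-3/2−6)) = ½·(65/2 − 25/2 − 90) = -35.
[B_1B_2M] = ½·((13/2)·(6−(29/14)) + (-5)·(29/14−(-3/2)) + (33/14)·(-3/2−6)) = ½·(715/28 − 125/7 − 495/28) = -5, so the ratio is (-5)/(-35) = 1/7.

1/7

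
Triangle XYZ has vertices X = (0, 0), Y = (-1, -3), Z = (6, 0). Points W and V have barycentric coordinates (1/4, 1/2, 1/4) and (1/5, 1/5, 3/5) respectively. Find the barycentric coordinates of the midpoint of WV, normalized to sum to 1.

(9/40, 7/20, 17/40)

Since both coordinate triples sum to 1, the midpoint's barycentrics are the componentwise average.
(1/4+1/5)/2 = 9/40; similarly 7/20 and 17/40.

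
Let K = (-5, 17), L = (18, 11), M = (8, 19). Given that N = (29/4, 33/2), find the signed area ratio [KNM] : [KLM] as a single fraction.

[KLM] = ½·((-5)·(11−19) + 18·(19−17) + 8·(17−11)) = ½·(40 + 36 + 48) = 62.
[KNM] = ½·((-5)·(33/2−19) + (29/4)·(19−17) + 8·(17−(33/2))) = ½·(25/2 + 29/2 + 4) = 31/2, so the ratio is (31/2)/62 = 1/4.

1/4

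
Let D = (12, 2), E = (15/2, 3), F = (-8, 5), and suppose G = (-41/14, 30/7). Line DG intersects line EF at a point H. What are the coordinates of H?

(-65/12, 14/3)

Barycentric coordinates of G with respect to DEF: (1/7, 1/7, 5/7).
On side EF the D-coordinate is zero; dropping G's D-weight 1/7 and renormalizing the remaining 1/7 : 5/7 gives weights 1/6, 5/6 on E, F.
H = (1/6)·(15/2, 3) + (5/6)·(-8, 5) = (-65/12, 14/3).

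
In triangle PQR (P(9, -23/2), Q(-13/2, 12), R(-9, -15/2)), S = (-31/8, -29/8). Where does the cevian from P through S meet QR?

(-49/6, -1)

Barycentric coordinates of S with respect to PQR: (1/4, 1/4, 1/2).
On side QR the P-coordinate is zero; dropping S's P-weight 1/4 and renormalizing the remaining 1/4 : 1/2 gives weights 1/3, 2/3 on Q, R.
T = (1/3)·(-13/2, 12) + (2/3)·(-9, -15/2) = (-49/6, -1).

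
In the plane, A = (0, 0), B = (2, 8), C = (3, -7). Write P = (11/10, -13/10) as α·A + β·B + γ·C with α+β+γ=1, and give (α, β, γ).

Signed area of the reference triangle: [ABC] = ½·(0·(8−(-7)) + 2·(-7−0) + 3·(0−8)) = ½·(0 − 14 − 24) = -19.
[PBC] = ½·((11/10)·(8−(-7)) + 2·(-7−(-13/10)) + 3·(-13/10−8)) = ½·(33/2 − 57/5 − 279/10) = -57/5, so the A-coordinate is (-57/5)/(-19) = 3/5.
[APC] = ½·(0·(-13/10−(-7)) + (11/10)·(-7−0) + 3·(0−(-13/10))) = ½·(0 − 77/10 + 39/10) = -19/10, so the B-coordinate is 1/10.
[ABP] = ½·(0·(8−(-13/10)) + 2·(-13/10−0) + (11/10)·(0−8)) = ½·(0 − 13/5 − 44/5) = -57/10, so the C-coordinate is 3/10.
Check: 3/5 + 1/10 + 3/10 = 1.

(3/5, 1/10, 3/10)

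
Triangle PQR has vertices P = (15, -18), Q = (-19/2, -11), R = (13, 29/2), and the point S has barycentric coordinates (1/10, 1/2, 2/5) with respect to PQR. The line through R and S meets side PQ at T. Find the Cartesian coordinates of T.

Line RS meets PQ where the R-coordinate vanishes; zeroing S's R-weight and renormalizing leaves P, Q-weights 1/10 : 1/2 → (1/6, 5/6).
So T = (1/6)·P + (5/6)·Q = (-65/12, -73/6).

(-65/12, -73/6)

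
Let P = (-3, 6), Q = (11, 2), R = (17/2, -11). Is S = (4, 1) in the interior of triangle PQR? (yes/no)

Barycentric coordinates of S: (59/128, 41/128, 7/32).
The three coordinates are positive, positive, positive; a point is interior exactly when all three are positive.

yes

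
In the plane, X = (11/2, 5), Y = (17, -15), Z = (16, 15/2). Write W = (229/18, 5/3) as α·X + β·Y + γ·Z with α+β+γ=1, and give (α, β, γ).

(1/3, 2/9, 4/9)

Signed area of the reference triangle: [XYZ] = ½·((11/2)·(-15−(15/2)) + 17·(15/2−5) + 16·(5−(-15))) = ½·(-495/4 + 85/2 + 320) = 955/8.
[WYZ] = ½·((229/18)·(-15−(15/2)) + 17·(15/2−(5/3)) + 16·(5/3−(-15))) = ½·(-1145/4 + 595/6 + 800/3) = 955/24, so the X-coordinate is (955/24)/(955/8) = 1/3.
[XWZ] = ½·((11/2)·(5/3−(15/2)) + (229/18)·(15/2−5) + 16·(5−(5/3))) = ½·(-385/12 + 1145/36 + 160/3) = 955/36, so the Y-coordinate is 2/9.
[XYW] = ½·((11/2)·(-15−(5/3)) + 17·(5/3−5) + (229/18)·(5−(-15))) = ½·(-275/3 − 170/3 + 2290/9) = 955/18, so the Z-coordinate is 4/9.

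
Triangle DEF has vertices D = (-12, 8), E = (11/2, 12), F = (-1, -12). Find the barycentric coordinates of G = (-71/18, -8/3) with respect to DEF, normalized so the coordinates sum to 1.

Signed area of the reference triangle: [DEF] = ½·((-12)·(12−(-12)) + (11/2)·(-12−8) + (-1)·(8−12)) = ½·(-288 − 110 + 4) = -197.
[GEF] = ½·((-71/18)·(12−(-12)) + (11/2)·(-12−(-8/3)) + (-1)·(-8/3−12)) = ½·(-284/3 − 154/3 + 44/3) = -197/3, so the D-coordinate is (-197/3)/(-197) = 1/3.
[DGF] = ½·((-12)·(-8/3−(-12)) + (-71/18)·(-12−8) + (-1)·(8−(-8/3))) = ½·(-112 + 710/9 − 32/3) = -197/9, so the E-coordinate is 1/9.
[DEG] = ½·((-12)·(12−(-8/3)) + (11/2)·(-8/3−8) + (-71/18)·(8−12)) = ½·(-176 − 176/3 + 142/9) = -985/9, so the F-coordinate is 5/9.
Check: 1/3 + 1/9 + 5/9 = 1.

(1/3, 1/9, 5/9)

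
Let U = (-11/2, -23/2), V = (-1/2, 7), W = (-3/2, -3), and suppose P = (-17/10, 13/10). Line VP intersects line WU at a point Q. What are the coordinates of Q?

(-7/2, -29/4)

Barycentric coordinates of P with respect to UVW: (1/5, 3/5, 1/5).
On side WU the V-coordinate is zero; dropping P's V-weight 3/5 and renormalizing the remaining 1/5 : 1/5 gives weights 1/2, 1/2 on W, U.
Q = (1/2)·(-3/2, -3) + (1/2)·(-11/2, -23/2) = (-7/2, -29/4).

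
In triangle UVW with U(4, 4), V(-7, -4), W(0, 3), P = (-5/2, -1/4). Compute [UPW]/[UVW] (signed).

1/2

[UVW] = ½·(4·(-4−3) + (-7)·(3−4) + 0·(4−(-4))) = ½·(-28 + 7 + 0) = -21/2.
[UPW] = ½·(4·(-1/4−3) + (-5/2)·(3−4) + 0·(4−(-1/4))) = ½·(-13 + 5/2 + 0) = -21/4, so the ratio is (-21/4)/(-21/2) = 1/2.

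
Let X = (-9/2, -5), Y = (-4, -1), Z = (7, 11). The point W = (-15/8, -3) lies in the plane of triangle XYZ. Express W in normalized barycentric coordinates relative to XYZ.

Signed area of the reference triangle: [XYZ] = ½·((-9/2)·(-1−11) + (-4)·(11−(-5)) + 7·(-5−(-1))) = ½·(54 − 64 − 28) = -19.
[WYZ] = ½·((-15/8)·(-1−11) + (-4)·(11−(-3)) + 7·(-3−(-1))) = ½·(45/2 − 56 − 14) = -95/4, so the X-coordinate is (-95/4)/(-19) = 5/4.
[XWZ] = ½·((-9/2)·(-3−11) + (-15/8)·(11−(-5)) + 7·(-5−(-3))) = ½·(63 − 30 − 14) = 19/2, so the Y-coordinate is -1/2.
[XYW] = ½·((-9/2)·(-1−(-3)) + (-4)·(-3−(-5)) + (-15/8)·(-5−(-1))) = ½·(-9 − 8 + 15/2) = -19/4, so the Z-coordinate is 1/4.

(5/4, -1/2, 1/4)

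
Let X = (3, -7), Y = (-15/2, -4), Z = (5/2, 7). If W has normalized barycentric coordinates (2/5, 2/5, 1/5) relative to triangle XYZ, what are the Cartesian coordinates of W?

(-13/10, -3)

W = (2/5)·X + (2/5)·Y + (1/5)·Z.
x-coordinate: (2/5)·3 + (2/5)·(-15/2) + (1/5)·(5/2) = -13/10.
y-coordinate: (2/5)·(-7) + (2/5)·(-4) + (1/5)·7 = -3.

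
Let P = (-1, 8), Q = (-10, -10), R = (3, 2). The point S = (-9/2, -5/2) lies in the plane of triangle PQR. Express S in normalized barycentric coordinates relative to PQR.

Signed area of the reference triangle: [PQR] = ½·((-1)·(-10−2) + (-10)·(2−8) + 3·(8−(-10))) = ½·(12 + 60 + 54) = 63.
[SQR] = ½·((-9/2)·(-10−2) + (-10)·(2−(-5/2)) + 3·(-5/2−(-10))) = ½·(54 − 45 + 45/2) = 63/4, so the P-coordinate is (63/4)/63 = 1/4.
[PSR] = ½·((-1)·(-5/2−2) + (-9/2)·(2−8) + 3·(8−(-5/2))) = ½·(9/2 + 27 + 63/2) = 63/2, so the Q-coordinate is 1/2.
[PQS] = ½·((-1)·(-10−(-5/2)) + (-10)·(-5/2−8) + (-9/2)·(8−(-10))) = ½·(15/2 + 105 − 81) = 63/4, so the R-coordinate is 1/4.
Check: 1/4 + 1/2 + 1/4 = 1.

(1/4, 1/2, 1/4)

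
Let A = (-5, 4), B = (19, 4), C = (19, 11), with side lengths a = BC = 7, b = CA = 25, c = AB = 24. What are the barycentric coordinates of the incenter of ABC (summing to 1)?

The incenter has barycentric coordinates proportional to the opposite side lengths: (7 : 25 : 24).
Normalizing by 7+25+24 = 56 gives (1/8, 25/56, 3/7).

(1/8, 25/56, 3/7)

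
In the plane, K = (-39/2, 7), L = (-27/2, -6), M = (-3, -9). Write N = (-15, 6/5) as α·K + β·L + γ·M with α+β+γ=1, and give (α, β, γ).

Signed area of the reference triangle: [KLM] = ½·((-39/2)·(-6−(-9)) + (-27/2)·(-9−7) + (-3)·(7−(-6))) = ½·(-117/2 + 216 − 39) = 237/4.
[NLM] = ½·((-15)·(-6−(-9)) + (-27/2)·(-9−(6/5)) + (-3)·(6/5−(-6))) = ½·(-45 + 1377/10 − 108/5) = 711/20, so the K-coordinate is (711/20)/(237/4) = 3/5.
[KNM] = ½·((-39/2)·(6/5−(-9)) + (-15)·(-9−7) + (-3)·(7−(6/5))) = ½·(-1989/10 + 240 − 87/5) = 237/20, so the L-coordinate is 1/5.
[KLN] = ½·((-39/2)·(-6−(6/5)) + (-27/2)·(6/5−7) + (-15)·(7−(-6))) = ½·(702/5 + 783/10 − 195) = 237/20, so the M-coordinate is 1/5.

(3/5, 1/5, 1/5)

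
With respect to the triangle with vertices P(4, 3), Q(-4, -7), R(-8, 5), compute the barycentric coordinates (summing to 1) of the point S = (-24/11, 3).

(5/11, 1/11, 5/11)

Signed area of the reference triangle: [PQR] = ½·(4·(-7−5) + (-4)·(5−3) + (-8)·(3−(-7))) = ½·(-48 − 8 − 80) = -68.
[SQR] = ½·((-24/11)·(-7−5) + (-4)·(5−3) + (-8)·(3−(-7))) = ½·(288/11 − 8 − 80) = -340/11, so the P-coordinate is (-340/11)/(-68) = 5/11.
[PSR] = ½·(4·(3−5) + (-24/11)·(5−3) + (-8)·(3−3)) = ½·(-8 − 48/11 + 0) = -68/11, so the Q-coordinate is 1/11.
[PQS] = ½·(4·(-7−3) + (-4)·(3−3) + (-24/11)·(3−(-7))) = ½·(-40 + 0 − 240/11) = -340/11, so the R-coordinate is 5/11.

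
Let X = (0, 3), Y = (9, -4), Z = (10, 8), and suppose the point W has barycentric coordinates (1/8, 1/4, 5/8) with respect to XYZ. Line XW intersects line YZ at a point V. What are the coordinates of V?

Line XW meets YZ where the X-coordinate vanishes; zeroing W's X-weight and renormalizing leaves Y, Z-weights 1/4 : 5/8 → (2/7, 5/7).
So V = (2/7)·Y + (5/7)·Z = (68/7, 32/7).

(68/7, 32/7)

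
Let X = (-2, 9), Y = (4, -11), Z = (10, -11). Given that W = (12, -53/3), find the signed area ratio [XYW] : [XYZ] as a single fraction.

[XYZ] = ½·((-2)·(-11−(-11)) + 4·(-11−9) + 10·(9−(-11))) = ½·(0 − 80 + 200) = 60.
[XYW] = ½·((-2)·(-11−(-53/3)) + 4·(-53/3−9) + 12·(9−(-11))) = ½·(-40/3 − 320/3 + 240) = 60, so the ratio is 60/60 = 1.

1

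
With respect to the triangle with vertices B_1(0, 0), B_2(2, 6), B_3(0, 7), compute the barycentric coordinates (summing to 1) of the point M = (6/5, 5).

Signed area of the reference triangle: [B_1B_2B_3] = ½·(0·(6−7) + 2·(7−0) + 0·(0−6)) = ½·(0 + 14 + 0) = 7.
[MB_2B_3] = ½·((6/5)·(6−7) + 2·(7−5) + 0·(5−6)) = ½·(-6/5 + 4 + 0) = 7/5, so the B_1-coordinate is (7/5)/7 = 1/5.
[B_1MB_3] = ½·(0·(5−7) + (6/5)·(7−0) + 0·(0−5)) = ½·(0 + 42/5 + 0) = 21/5, so the B_2-coordinate is 3/5.
[B_1B_2M] = ½·(0·(6−5) + 2·(5−0) + (6/5)·(0−6)) = ½·(0 + 10 − 36/5) = 7/5, so the B_3-coordinate is 1/5.

(1/5, 3/5, 1/5)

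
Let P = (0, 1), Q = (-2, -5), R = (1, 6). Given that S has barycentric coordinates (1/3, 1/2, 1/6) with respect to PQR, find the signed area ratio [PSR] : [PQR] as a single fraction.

1/2

The signed ratio [PSR]/[PQR] equals the barycentric coordinate of S at vertex Q, which is 1/2.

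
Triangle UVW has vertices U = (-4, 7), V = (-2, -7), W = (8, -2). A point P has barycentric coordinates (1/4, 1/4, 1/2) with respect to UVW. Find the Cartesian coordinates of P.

P = (1/4)·U + (1/4)·V + (1/2)·W.
x-coordinate: (1/4)·(-4) + (1/4)·(-2) + (1/2)·8 = 5/2.
y-coordinate: (1/4)·7 + (1/4)·(-7) + (1/2)·(-2) = -1.

(5/2, -1)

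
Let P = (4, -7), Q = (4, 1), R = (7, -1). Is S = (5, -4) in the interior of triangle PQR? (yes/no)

Barycentric coordinates of S: (13/24, 1/8, 1/3).
The three coordinates are positive, positive, positive; a point is interior exactly when all three are positive.

yes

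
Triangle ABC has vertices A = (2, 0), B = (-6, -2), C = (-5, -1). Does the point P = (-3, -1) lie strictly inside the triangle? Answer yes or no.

yes

Barycentric coordinates of P: (1/3, 1/3, 1/3).
The three coordinates are positive, positive, positive; a point is interior exactly when all three are positive.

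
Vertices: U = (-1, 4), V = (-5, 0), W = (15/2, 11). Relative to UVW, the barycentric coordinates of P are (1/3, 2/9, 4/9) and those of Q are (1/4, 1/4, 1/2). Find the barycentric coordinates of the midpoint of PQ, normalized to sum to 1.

(7/24, 17/72, 17/36)

Since both coordinate triples sum to 1, the midpoint's barycentrics are the componentwise average.
(1/3+1/4)/2 = 7/24; similarly 17/72 and 17/36.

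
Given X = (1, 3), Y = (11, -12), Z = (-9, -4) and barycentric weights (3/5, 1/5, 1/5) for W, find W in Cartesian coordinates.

(1, -7/5)

W = (3/5)·X + (1/5)·Y + (1/5)·Z.
x-coordinate: (3/5)·1 + (1/5)·11 + (1/5)·(-9) = 1.
y-coordinate: (3/5)·3 + (1/5)·(-12) + (1/5)·(-4) = -7/5.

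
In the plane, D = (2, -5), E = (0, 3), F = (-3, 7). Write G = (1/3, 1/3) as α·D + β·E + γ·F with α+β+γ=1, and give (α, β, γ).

Signed area of the reference triangle: [DEF] = ½·(2·(3−7) + 0·(7−(-5)) + (-3)·(-5−3)) = ½·(-8 + 0 + 24) = 8.
[GEF] = ½·((1/3)·(3−7) + 0·(7−(1/3)) + (-3)·(1/3−3)) = ½·(-4/3 + 0 + 8) = 10/3, so the D-coordinate is (10/3)/8 = 5/12.
[DGF] = ½·(2·(1/3−7) + (1/3)·(7−(-5)) + (-3)·(-5−(1/3))) = ½·(-40/3 + 4 + 16) = 10/3, so the E-coordinate is 5/12.
[DEG] = ½·(2·(3−(1/3)) + 0·(1/3−(-5)) + (1/3)·(-5−3)) = ½·(16/3 + 0 − 8/3) = 4/3, so the F-coordinate is 1/6.
Check: 5/12 + 5/12 + 1/6 = 1.

(5/12, 5/12, 1/6)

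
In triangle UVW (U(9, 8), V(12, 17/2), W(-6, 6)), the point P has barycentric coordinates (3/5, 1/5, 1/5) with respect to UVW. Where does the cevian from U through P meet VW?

(3, 29/4)

Line UP meets VW where the U-coordinate vanishes; zeroing P's U-weight and renormalizing leaves V, W-weights 1/5 : 1/5 → (1/2, 1/2).
So Q = (1/2)·V + (1/2)·W = (3, 29/4).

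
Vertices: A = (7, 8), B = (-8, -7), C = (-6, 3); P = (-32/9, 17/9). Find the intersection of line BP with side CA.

Barycentric coordinates of P with respect to ABC: (2/9, 2/9, 5/9).
On side CA the B-coordinate is zero; dropping P's B-weight 2/9 and renormalizing the remaining 5/9 : 2/9 gives weights 5/7, 2/7 on C, A.
Q = (5/7)·(-6, 3) + (2/7)·(7, 8) = (-16/7, 31/7).

(-16/7, 31/7)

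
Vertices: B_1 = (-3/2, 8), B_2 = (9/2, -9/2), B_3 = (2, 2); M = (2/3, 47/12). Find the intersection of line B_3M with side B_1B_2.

Barycentric coordinates of M with respect to B_1B_2B_3: (1/2, 1/6, 1/3).
On side B_1B_2 the B_3-coordinate is zero; dropping M's B_3-weight 1/3 and renormalizing the remaining 1/2 : 1/6 gives weights 3/4, 1/4 on B_1, B_2.
N = (3/4)·(-3/2, 8) + (1/4)·(9/2, -9/2) = (0, 39/8).

(0, 39/8)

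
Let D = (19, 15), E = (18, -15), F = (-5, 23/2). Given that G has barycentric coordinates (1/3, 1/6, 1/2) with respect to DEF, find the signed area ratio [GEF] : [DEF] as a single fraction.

1/3

The signed ratio [GEF]/[DEF] equals the barycentric coordinate of G at vertex D, which is 1/3.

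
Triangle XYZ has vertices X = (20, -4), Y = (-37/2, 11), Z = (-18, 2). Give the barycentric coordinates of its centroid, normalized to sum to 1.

(1/3, 1/3, 1/3)

The centroid is the average of the vertices, so each weight is 1/3.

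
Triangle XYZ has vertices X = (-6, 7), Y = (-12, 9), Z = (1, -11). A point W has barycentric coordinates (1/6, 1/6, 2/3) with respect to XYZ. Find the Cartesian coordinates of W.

W = (1/6)·X + (1/6)·Y + (2/3)·Z.
x-coordinate: (1/6)·(-6) + (1/6)·(-12) + (2/3)·1 = -7/3.
y-coordinate: (1/6)·7 + (1/6)·9 + (2/3)·(-11) = -14/3.

(-7/3, -14/3)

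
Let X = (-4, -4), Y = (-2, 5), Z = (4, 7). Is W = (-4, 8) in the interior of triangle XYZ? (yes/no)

Barycentric coordinates of W: (-11/25, 48/25, -12/25).
The three coordinates are negative, positive, negative; a point is interior exactly when all three are positive.

no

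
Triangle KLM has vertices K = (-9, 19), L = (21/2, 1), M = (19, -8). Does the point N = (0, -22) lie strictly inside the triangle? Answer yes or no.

no

Barycentric coordinates of N: (116/9, -362/9, 85/3).
The three coordinates are positive, negative, positive; a point is interior exactly when all three are positive.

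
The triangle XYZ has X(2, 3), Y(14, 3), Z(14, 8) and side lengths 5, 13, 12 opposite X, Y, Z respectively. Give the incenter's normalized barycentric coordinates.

The incenter has barycentric coordinates proportional to the opposite side lengths: (5 : 13 : 12).
Normalizing by 5+13+12 = 30 gives (1/6, 13/30, 2/5).

(1/6, 13/30, 2/5)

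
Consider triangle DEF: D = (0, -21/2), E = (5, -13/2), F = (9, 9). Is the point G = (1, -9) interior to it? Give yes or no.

Barycentric coordinates of G: (104/123, 4/41, 7/123).
The three coordinates are positive, positive, positive; a point is interior exactly when all three are positive.

yes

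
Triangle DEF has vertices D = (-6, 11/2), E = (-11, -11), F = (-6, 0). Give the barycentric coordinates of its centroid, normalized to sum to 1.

The centroid is the average of the vertices, so each weight is 1/3.

(1/3, 1/3, 1/3)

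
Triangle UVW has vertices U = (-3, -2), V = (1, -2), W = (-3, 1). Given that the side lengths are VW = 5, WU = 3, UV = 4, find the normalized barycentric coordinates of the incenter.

The incenter has barycentric coordinates proportional to the opposite side lengths: (5 : 3 : 4).
Normalizing by 5+3+4 = 12 gives (5/12, 1/4, 1/3).

(5/12, 1/4, 1/3)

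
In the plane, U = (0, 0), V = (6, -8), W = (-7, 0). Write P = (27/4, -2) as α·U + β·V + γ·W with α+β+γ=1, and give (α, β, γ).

(3/2, 1/4, -3/4)

Signed area of the reference triangle: [UVW] = ½·(0·(-8−0) + 6·(0−0) + (-7)·(0−(-8))) = ½·(0 + 0 − 56) = -28.
[PVW] = ½·((27/4)·(-8−0) + 6·(0−(-2)) + (-7)·(-2−(-8))) = ½·(-54 + 12 − 42) = -42, so the U-coordinate is (-42)/(-28) = 3/2.
[UPW] = ½·(0·(-2−0) + (27/4)·(0−0) + (-7)·(0−(-2))) = ½·(0 + 0 − 14) = -7, so the V-coordinate is 1/4.
[UVP] = ½·(0·(-8−(-2)) + 6·(-2−0) + (27/4)·(0−(-8))) = ½·(0 − 12 + 54) = 21, so the W-coordinate is -3/4.
Check: 3/2 + 1/4 − 3/4 = 1.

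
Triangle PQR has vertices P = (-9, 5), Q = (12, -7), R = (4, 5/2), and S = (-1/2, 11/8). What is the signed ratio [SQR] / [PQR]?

[PQR] = ½·((-9)·(-7−(5/2)) + 12·(5/2−5) + 4·(5−(-7))) = ½·(171/2 − 30 + 48) = 207/4.
[SQR] = ½·((-1/2)·(-7−(5/2)) + 12·(5/2−(11/8)) + 4·(11/8−(-7))) = ½·(19/4 + 27/2 + 67/2) = 207/8, so the ratio is (207/8)/(207/4) = 1/2.

1/2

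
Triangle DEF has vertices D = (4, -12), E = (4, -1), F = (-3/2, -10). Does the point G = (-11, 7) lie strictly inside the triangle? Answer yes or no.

no

Barycentric coordinates of G: (-358/121, 149/121, 30/11).
The three coordinates are negative, positive, positive; a point is interior exactly when all three are positive.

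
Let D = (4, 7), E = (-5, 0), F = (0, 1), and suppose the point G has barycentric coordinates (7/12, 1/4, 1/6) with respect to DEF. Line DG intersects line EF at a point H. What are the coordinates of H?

Line DG meets EF where the D-coordinate vanishes; zeroing G's D-weight and renormalizing leaves E, F-weights 1/4 : 1/6 → (3/5, 2/5).
So H = (3/5)·E + (2/5)·F = (-3, 2/5).

(-3, 2/5)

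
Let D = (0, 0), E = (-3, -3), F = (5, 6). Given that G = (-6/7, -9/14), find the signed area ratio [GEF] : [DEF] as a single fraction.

[DEF] = ½·(0·(-3−6) + (-3)·(6−0) + 5·(0−(-3))) = ½·(0 − 18 + 15) = -3/2.
[GEF] = ½·((-6/7)·(-3−6) + (-3)·(6−(-9/14)) + 5·(-9/14−(-3))) = ½·(54/7 − 279/14 + 165/14) = -3/14, so the ratio is (-3/14)/(-3/2) = 1/7.

1/7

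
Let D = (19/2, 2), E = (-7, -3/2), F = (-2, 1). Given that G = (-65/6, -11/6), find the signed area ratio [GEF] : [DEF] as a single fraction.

[DEF] = ½·((19/2)·(-3/2−1) + (-7)·(1−2) + (-2)·(2−(-3/2))) = ½·(-95/4 + 7 − 7) = -95/8.
[GEF] = ½·((-65/6)·(-3/2−1) + (-7)·(1−(-11/6)) + (-2)·(-11/6−(-3/2))) = ½·(325/12 − 119/6 + 2/3) = 95/24, so the ratio is (95/24)/(-95/8) = -1/3.

-1/3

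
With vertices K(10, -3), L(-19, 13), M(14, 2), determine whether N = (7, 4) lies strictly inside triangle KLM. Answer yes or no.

yes

Barycentric coordinates of N: (1/19, 43/209, 155/209).
The three coordinates are positive, positive, positive; a point is interior exactly when all three are positive.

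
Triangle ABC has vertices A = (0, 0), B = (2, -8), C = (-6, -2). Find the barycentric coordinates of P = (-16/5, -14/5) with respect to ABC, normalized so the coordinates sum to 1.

Signed area of the reference triangle: [ABC] = ½·(0·(-8−(-2)) + 2·(-2−0) + (-6)·(0−(-8))) = ½·(0 − 4 − 48) = -26.
[PBC] = ½·((-16/5)·(-8−(-2)) + 2·(-2−(-14/5)) + (-6)·(-14/5−(-8))) = ½·(96/5 + 8/5 − 156/5) = -26/5, so the A-coordinate is (-26/5)/(-26) = 1/5.
[APC] = ½·(0·(-14/5−(-2)) + (-16/5)·(-2−0) + (-6)·(0−(-14/5))) = ½·(0 + 32/5 − 84/5) = -26/5, so the B-coordinate is 1/5.
[ABP] = ½·(0·(-8−(-14/5)) + 2·(-14/5−0) + (-16/5)·(0−(-8))) = ½·(0 − 28/5 − 128/5) = -78/5, so the C-coordinate is 3/5.

(1/5, 1/5, 3/5)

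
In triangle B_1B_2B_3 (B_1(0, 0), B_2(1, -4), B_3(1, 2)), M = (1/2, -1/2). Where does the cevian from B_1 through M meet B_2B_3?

(1, -1)

Barycentric coordinates of M with respect to B_1B_2B_3: (1/2, 1/4, 1/4).
On side B_2B_3 the B_1-coordinate is zero; dropping M's B_1-weight 1/2 and renormalizing the remaining 1/4 : 1/4 gives weights 1/2, 1/2 on B_2, B_3.
N = (1/2)·(1, -4) + (1/2)·(1, 2) = (1, -1).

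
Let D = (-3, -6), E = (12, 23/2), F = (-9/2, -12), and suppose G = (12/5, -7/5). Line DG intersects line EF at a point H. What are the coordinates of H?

Barycentric coordinates of G with respect to DEF: (1/5, 2/5, 2/5).
On side EF the D-coordinate is zero; dropping G's D-weight 1/5 and renormalizing the remaining 2/5 : 2/5 gives weights 1/2, 1/2 on E, F.
H = (1/2)·(12, 23/2) + (1/2)·(-9/2, -12) = (15/4, -1/4).

(15/4, -1/4)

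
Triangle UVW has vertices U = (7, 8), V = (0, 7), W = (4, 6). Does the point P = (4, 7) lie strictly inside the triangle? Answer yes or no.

yes

Barycentric coordinates of P: (4/11, 3/11, 4/11).
The three coordinates are positive, positive, positive; a point is interior exactly when all three are positive.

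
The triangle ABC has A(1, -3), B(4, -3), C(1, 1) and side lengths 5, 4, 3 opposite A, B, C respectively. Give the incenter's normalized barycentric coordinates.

(5/12, 1/3, 1/4)

The incenter has barycentric coordinates proportional to the opposite side lengths: (5 : 4 : 3).
Normalizing by 5+4+3 = 12 gives (5/12, 1/3, 1/4).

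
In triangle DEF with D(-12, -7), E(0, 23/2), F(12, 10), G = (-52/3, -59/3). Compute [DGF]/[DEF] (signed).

[DEF] = ½·((-12)·(23/2−10) + 0·(10−(-7)) + 12·(-7−(23/2))) = ½·(-18 + 0 − 222) = -120.
[DGF] = ½·((-12)·(-59/3−10) + (-52/3)·(10−(-7)) + 12·(-7−(-59/3))) = ½·(356 − 884/3 + 152) = 320/3, so the ratio is (320/3)/(-120) = -8/9.

-8/9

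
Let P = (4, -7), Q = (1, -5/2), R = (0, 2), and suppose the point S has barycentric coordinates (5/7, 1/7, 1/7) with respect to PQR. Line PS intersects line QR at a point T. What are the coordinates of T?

(1/2, -1/4)

Line PS meets QR where the P-coordinate vanishes; zeroing S's P-weight and renormalizing leaves Q, R-weights 1/7 : 1/7 → (1/2, 1/2).
So T = (1/2)·Q + (1/2)·R = (1/2, -1/4).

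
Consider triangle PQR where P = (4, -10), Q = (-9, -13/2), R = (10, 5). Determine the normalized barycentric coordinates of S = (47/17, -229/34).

(11/17, 3/17, 3/17)

Signed area of the reference triangle: [PQR] = ½·(4·(-13/2−5) + (-9)·(5−(-10)) + 10·(-10−(-13/2))) = ½·(-46 − 135 − 35) = -108.
[SQR] = ½·((47/17)·(-13/2−5) + (-9)·(5−(-229/34)) + 10·(-229/34−(-13/2))) = ½·(-1081/34 − 3591/34 − 40/17) = -1188/17, so the P-coordinate is (-1188/17)/(-108) = 11/17.
[PSR] = ½·(4·(-229/34−5) + (47/17)·(5−(-10)) + 10·(-10−(-229/34))) = ½·(-798/17 + 705/17 − 555/17) = -324/17, so the Q-coordinate is 3/17.
[PQS] = ½·(4·(-13/2−(-229/34)) + (-9)·(-229/34−(-10)) + (47/17)·(-10−(-13/2))) = ½·(16/17 − 999/34 − 329/34) = -324/17, so the R-coordinate is 3/17.
Check: 11/17 + 3/17 + 3/17 = 1.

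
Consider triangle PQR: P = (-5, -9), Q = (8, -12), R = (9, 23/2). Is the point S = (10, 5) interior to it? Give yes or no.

Barycentric coordinates of S: (-60/617, 223/617, 454/617).
The three coordinates are negative, positive, positive; a point is interior exactly when all three are positive.

no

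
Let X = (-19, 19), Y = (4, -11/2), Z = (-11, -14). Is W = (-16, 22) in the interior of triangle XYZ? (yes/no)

Barycentric coordinates of W: (1165/1126, 123/563, -285/1126).
The three coordinates are positive, positive, negative; a point is interior exactly when all three are positive.

no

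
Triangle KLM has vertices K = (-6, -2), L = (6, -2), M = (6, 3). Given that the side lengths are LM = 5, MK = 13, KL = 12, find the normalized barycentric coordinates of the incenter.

(1/6, 13/30, 2/5)

The incenter has barycentric coordinates proportional to the opposite side lengths: (5 : 13 : 12).
Normalizing by 5+13+12 = 30 gives (1/6, 13/30, 2/5).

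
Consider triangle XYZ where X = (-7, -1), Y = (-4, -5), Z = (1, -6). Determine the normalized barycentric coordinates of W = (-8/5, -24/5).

Signed area of the reference triangle: [XYZ] = ½·((-7)·(-5−(-6)) + (-4)·(-6−(-1)) + 1·(-1−(-5))) = ½·(-7 + 20 + 4) = 17/2.
[WYZ] = ½·((-8/5)·(-5−(-6)) + (-4)·(-6−(-24/5)) + 1·(-24/5−(-5))) = ½·(-8/5 + 24/5 + 1/5) = 17/10, so the X-coordinate is (17/10)/(17/2) = 1/5.
[XWZ] = ½·((-7)·(-24/5−(-6)) + (-8/5)·(-6−(-1)) + 1·(-1−(-24/5))) = ½·(-42/5 + 8 + 19/5) = 17/10, so the Y-coordinate is 1/5.
[XYW] = ½·((-7)·(-5−(-24/5)) + (-4)·(-24/5−(-1)) + (-8/5)·(-1−(-5))) = ½·(7/5 + 76/5 − 32/5) = 51/10, so the Z-coordinate is 3/5.
Check: 1/5 + 1/5 + 3/5 = 1.

(1/5, 1/5, 3/5)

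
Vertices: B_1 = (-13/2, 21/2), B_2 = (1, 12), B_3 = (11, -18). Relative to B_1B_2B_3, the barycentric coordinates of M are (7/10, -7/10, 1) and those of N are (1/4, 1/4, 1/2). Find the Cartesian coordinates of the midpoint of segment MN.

(79/16, -897/80)

Barycentric coordinates of the midpoint are the average: (19/40, -9/40, 3/4).
Converting: (19/40)·B_1 + (-9/40)·B_2 + (3/4)·B_3 = (79/16, -897/80).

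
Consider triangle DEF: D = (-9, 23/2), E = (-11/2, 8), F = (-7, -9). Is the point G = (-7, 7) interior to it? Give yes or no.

Barycentric coordinates of G: (96/259, 128/259, 5/37).
The three coordinates are positive, positive, positive; a point is interior exactly when all three are positive.

yes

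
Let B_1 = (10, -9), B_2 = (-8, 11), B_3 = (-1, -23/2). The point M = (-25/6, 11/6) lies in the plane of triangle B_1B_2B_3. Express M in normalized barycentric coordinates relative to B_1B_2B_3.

Signed area of the reference triangle: [B_1B_2B_3] = ½·(10·(11−(-23/2)) + (-8)·(-23/2−(-9)) + (-1)·(-9−11)) = ½·(225 + 20 + 20) = 265/2.
[MB_2B_3] = ½·((-25/6)·(11−(-23/2)) + (-8)·(-23/2−(11/6)) + (-1)·(11/6−11)) = ½·(-375/4 + 320/3 + 55/6) = 265/24, so the B_1-coordinate is (265/24)/(265/2) = 1/12.
[B_1MB_3] = ½·(10·(11/6−(-23/2)) + (-25/6)·(-23/2−(-9)) + (-1)·(-9−(11/6))) = ½·(400/3 + 125/12 + 65/6) = 1855/24, so the B_2-coordinate is 7/12.
[B_1B_2M] = ½·(10·(11−(11/6)) + (-8)·(11/6−(-9)) + (-25/6)·(-9−11)) = ½·(275/3 − 260/3 + 250/3) = 265/6, so the B_3-coordinate is 1/3.
Check: 1/12 + 7/12 + 1/3 = 1.

(1/12, 7/12, 1/3)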